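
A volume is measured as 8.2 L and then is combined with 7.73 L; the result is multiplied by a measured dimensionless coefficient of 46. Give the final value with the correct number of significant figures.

8.2 L + 7.73 L = 15.93 L; the sum is limited to 1 decimal place (3 s.f.).
Carrying full precision, 15.93 × 46 = 732.78 L; 46 has 2 s.f., so the result keeps min(3, 2) = 2 s.f.
Rounded to 2 significant figures: 7.3 × 10² L.

7.3 × 10² L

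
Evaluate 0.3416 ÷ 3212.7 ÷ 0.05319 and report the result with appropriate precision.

0.3416 ÷ 3212.7 ÷ 0.05319 = 0.00199902257393…
Multiplication/division keeps the fewest significant figures: 0.3416 → 4 s.f., 3212.7 → 5 s.f., 0.05319 → 4 s.f.; limit is 4.
Rounded to 4 significant figures: 0.001999.

0.001999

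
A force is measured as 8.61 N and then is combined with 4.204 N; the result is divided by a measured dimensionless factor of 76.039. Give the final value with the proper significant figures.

0.1685 N

8.61 N + 4.204 N = 12.814 N; the sum is limited to 2 decimal places (4 s.f.).
Carrying full precision, 12.814 ÷ 76.039 = 0.168518786412… N; 76.039 has 5 s.f., so the result keeps min(4, 5) = 4 s.f.
Rounded to 4 significant figures: 0.1685 N.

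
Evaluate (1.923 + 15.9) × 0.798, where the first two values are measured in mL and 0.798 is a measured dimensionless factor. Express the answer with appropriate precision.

14.2 mL

1.923 mL + 15.9 mL = 17.823 mL; the sum is limited to 1 decimal place (3 s.f.).
Carrying full precision, 17.823 × 0.798 = 14.222754 mL; 0.798 has 3 s.f., so the result keeps min(3, 3) = 3 s.f.
Rounded to 3 significant figures: 14.2 mL.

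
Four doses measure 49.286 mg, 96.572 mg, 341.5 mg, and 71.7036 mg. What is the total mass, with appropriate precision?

559.1 mg

49.286 mg + 96.572 mg + 341.5 mg + 71.7036 mg = 559.0616 mg.
Addition/subtraction keeps the fewest decimal places: 49.286 → 3 decimal places, 96.572 → 3 decimal places, 341.5 → 1 decimal place, 71.7036 → 4 decimal places; limit is 1.
Rounded to 1 decimal place: 559.1 mg.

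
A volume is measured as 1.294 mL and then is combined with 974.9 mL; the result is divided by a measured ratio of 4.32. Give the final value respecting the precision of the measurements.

1.294 mL + 974.9 mL = 976.194 mL; the sum is limited to 1 decimal place (4 s.f.).
Carrying full precision, 976.194 ÷ 4.32 = 225.970833333… mL; 4.32 has 3 s.f., so the result keeps min(4, 3) = 3 s.f.
Rounded to 3 significant figures: 2.26 × 10² mL.

2.26 × 10² mL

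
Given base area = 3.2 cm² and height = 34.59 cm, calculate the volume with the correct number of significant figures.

1.1 × 10^2 cm³

volume = 3.2 cm² × 34.59 cm = 110.688 cm³.
3.2 has 2 significant figures; 34.59 has 4.
Division/multiplication keeps the fewest: 2 significant figures.
Rounded: 1.1 × 10^2 cm³.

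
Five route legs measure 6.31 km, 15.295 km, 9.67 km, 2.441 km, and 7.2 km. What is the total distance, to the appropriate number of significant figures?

40.9 km

6.31 km + 15.295 km + 9.67 km + 2.441 km + 7.2 km = 40.916 km.
Addition/subtraction keeps the fewest decimal places: 6.31 → 2 decimal places, 15.295 → 3 decimal places, 9.67 → 2 decimal places, 2.441 → 3 decimal places, 7.2 → 1 decimal place; limit is 1.
Rounded to 1 decimal place: 40.9 km.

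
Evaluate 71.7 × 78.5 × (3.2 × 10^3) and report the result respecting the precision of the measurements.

71.7 × 78.5 × (3.2 × 10^3) = 18011040
Multiplication/division keeps the fewest significant figures: 71.7 → 3 s.f., 78.5 → 3 s.f., 3.2 × 10^3 → 2 s.f.; limit is 2.
Rounded to 2 significant figures: 1.8 × 10^7.

1.8 × 10^7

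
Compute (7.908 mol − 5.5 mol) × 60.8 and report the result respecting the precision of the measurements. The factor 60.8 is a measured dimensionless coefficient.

7.908 mol − 5.5 mol = 2.408 mol; the difference is limited to 1 decimal place (2 s.f.).
Carrying full precision, 2.408 × 60.8 = 146.4064 mol; 60.8 has 3 s.f., so the result keeps min(2, 3) = 2 s.f.
Rounded to 2 significant figures: 1.5 × 10^2 mol.

1.5 × 10^2 mol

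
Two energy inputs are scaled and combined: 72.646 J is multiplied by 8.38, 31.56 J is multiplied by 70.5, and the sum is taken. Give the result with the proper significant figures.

72.646 × 8.38 = 608.77348 → 6.09 × 10^2 J (3 s.f., last digit at the 10^0 place).
31.56 × 70.5 = 2224.98 → 2.22 × 10^3 J (3 s.f., last digit at the 10^1 place).
Sum: 2833.75348 J; keep the coarser place, 10^1.
Result: 2.83 × 10^3 J.

2.83 × 10^3 J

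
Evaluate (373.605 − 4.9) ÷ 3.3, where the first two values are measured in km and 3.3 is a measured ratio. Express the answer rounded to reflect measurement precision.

373.605 km − 4.9 km = 368.705 km; the difference is limited to 1 decimal place (4 s.f.).
Carrying full precision, 368.705 ÷ 3.3 = 111.728787879… km; 3.3 has 2 s.f., so the result keeps min(4, 2) = 2 s.f.
Rounded to 2 significant figures: 1.1 × 10² km.

1.1 × 10² km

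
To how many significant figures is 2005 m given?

4

2005: zeros between nonzero digits are significant.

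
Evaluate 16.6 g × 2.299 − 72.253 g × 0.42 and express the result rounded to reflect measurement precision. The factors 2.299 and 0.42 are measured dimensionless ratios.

8 g

16.6 × 2.299 = 38.1634 → 38.2 g (3 s.f., last digit at the 10^-1 place).
72.253 × 0.42 = 30.34626 → 30. g (2 s.f., last digit at the 10^0 place).
Difference: 7.81714 g; keep the coarser place, 10^0.
Result: 8 g.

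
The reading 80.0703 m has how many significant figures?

80.0703: zeros between nonzero digits are significant.

6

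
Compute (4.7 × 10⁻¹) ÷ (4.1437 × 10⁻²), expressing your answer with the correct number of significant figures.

(4.7 × 10⁻¹) ÷ (4.1437 × 10⁻²) = 11.3425199701…
Multiplication/division keeps the fewest significant figures: 4.7 × 10⁻¹ → 2 s.f., 4.1437 × 10⁻² → 5 s.f.; limit is 2.
Rounded to 2 significant figures: 11.

11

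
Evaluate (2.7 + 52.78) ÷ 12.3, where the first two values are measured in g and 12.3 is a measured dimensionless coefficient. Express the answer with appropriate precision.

4.51 g

2.7 g + 52.78 g = 55.48 g; the sum is limited to 1 decimal place (3 s.f.).
Carrying full precision, 55.48 ÷ 12.3 = 4.51056910569… g; 12.3 has 3 s.f., so the result keeps min(3, 3) = 3 s.f.
Rounded to 3 significant figures: 4.51 g.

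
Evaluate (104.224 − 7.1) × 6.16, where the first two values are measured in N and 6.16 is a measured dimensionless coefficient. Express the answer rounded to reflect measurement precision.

598 N

104.224 N − 7.1 N = 97.124 N; the difference is limited to 1 decimal place (3 s.f.).
Carrying full precision, 97.124 × 6.16 = 598.28384 N; 6.16 has 3 s.f., so the result keeps min(3, 3) = 3 s.f.
Rounded to 3 significant figures: 598 N.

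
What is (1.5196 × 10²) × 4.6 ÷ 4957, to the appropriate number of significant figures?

0.14

(1.5196 × 10²) × 4.6 ÷ 4957 = 0.141015937059…
Multiplication/division keeps the fewest significant figures: 1.5196 × 10² → 5 s.f., 4.6 → 2 s.f., 4957 → 4 s.f.; limit is 2.
Rounded to 2 significant figures: 0.14.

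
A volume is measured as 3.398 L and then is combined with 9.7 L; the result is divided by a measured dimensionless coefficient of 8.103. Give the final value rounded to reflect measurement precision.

3.398 L + 9.7 L = 13.098 L; the sum is limited to 1 decimal place (3 s.f.).
Carrying full precision, 13.098 ÷ 8.103 = 1.61643835616… L; 8.103 has 4 s.f., so the result keeps min(3, 4) = 3 s.f.
Rounded to 3 significant figures: 1.62 L.

1.62 L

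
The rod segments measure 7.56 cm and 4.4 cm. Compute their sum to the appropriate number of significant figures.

7.56 cm + 4.4 cm = 11.96 cm.
Addition/subtraction keeps the fewest decimal places: 7.56 → 2 decimal places, 4.4 → 1 decimal place; limit is 1.
Rounded to 1 decimal place: 12.0 cm.

12.0 cm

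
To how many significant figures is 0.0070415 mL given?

5

0.0070415: leading zeros are not significant; zeros between nonzero digits are significant.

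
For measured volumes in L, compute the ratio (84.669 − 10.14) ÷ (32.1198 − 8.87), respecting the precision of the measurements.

3.206

84.669 − 10.14 = 74.529, limited to 2 d.p. → 4 s.f.; 32.1198 − 8.87 = 23.2498, limited to 2 d.p. → 4 s.f.
Carrying full precision, 74.529 ÷ 23.2498 = 3.20557596194…; keep min(4, 4) = 4 s.f.
Rounded to 4 significant figures: 3.206.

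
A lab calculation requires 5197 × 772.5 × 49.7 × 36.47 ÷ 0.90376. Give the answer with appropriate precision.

5197 × 772.5 × 49.7 × 36.47 ÷ 0.90376 = 8.05174924484 × 10^9…
Multiplication/division keeps the fewest significant figures: 5197 → 4 s.f., 772.5 → 4 s.f., 49.7 → 3 s.f., 36.47 → 4 s.f., 0.90376 → 5 s.f.; limit is 3.
Rounded to 3 significant figures: 8.05 × 10^9.

8.05 × 10^9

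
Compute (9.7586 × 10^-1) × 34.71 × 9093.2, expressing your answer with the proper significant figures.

(9.7586 × 10^-1) × 34.71 × 9093.2 = 308005.785176…
Multiplication/division keeps the fewest significant figures: 9.7586 × 10^-1 → 5 s.f., 34.71 → 4 s.f., 9093.2 → 5 s.f.; limit is 4.
Rounded to 4 significant figures: 3.080 × 10^5.

3.080 × 10^5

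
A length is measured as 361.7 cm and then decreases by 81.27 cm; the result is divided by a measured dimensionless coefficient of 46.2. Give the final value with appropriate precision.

361.7 cm − 81.27 cm = 280.43 cm; the difference is limited to 1 decimal place (4 s.f.).
Carrying full precision, 280.43 ÷ 46.2 = 6.06991341991… cm; 46.2 has 3 s.f., so the result keeps min(4, 3) = 3 s.f.
Rounded to 3 significant figures: 6.07 cm.

6.07 cm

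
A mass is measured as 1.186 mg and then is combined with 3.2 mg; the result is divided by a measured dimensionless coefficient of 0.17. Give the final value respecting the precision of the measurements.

1.186 mg + 3.2 mg = 4.386 mg; the sum is limited to 1 decimal place (2 s.f.).
Carrying full precision, 4.386 ÷ 0.17 = 25.8 mg; 0.17 has 2 s.f., so the result keeps min(2, 2) = 2 s.f.
Rounded to 2 significant figures: 26 mg.

26 mg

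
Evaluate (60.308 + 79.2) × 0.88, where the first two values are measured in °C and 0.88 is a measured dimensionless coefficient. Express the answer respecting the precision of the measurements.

1.2 × 10^2 °C

60.308 °C + 79.2 °C = 139.508 °C; the sum is limited to 1 decimal place (4 s.f.).
Carrying full precision, 139.508 × 0.88 = 122.76704 °C; 0.88 has 2 s.f., so the result keeps min(4, 2) = 2 s.f.
Rounded to 2 significant figures: 1.2 × 10^2 °C.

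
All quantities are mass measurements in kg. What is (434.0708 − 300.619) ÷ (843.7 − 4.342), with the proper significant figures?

0.1590

434.0708 − 300.619 = 133.4518, limited to 3 d.p. → 6 s.f.; 843.7 − 4.342 = 839.358, limited to 1 d.p. → 4 s.f.
Carrying full precision, 133.4518 ÷ 839.358 = 0.15899270633…; keep min(6, 4) = 4 s.f.
Rounded to 4 significant figures: 0.1590.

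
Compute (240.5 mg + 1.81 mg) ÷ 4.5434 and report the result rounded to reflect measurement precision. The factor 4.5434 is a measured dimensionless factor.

240.5 mg + 1.81 mg = 242.31 mg; the sum is limited to 1 decimal place (4 s.f.).
Carrying full precision, 242.31 ÷ 4.5434 = 53.3323062024… mg; 4.5434 has 5 s.f., so the result keeps min(4, 5) = 4 s.f.
Rounded to 4 significant figures: 53.33 mg.

53.33 mg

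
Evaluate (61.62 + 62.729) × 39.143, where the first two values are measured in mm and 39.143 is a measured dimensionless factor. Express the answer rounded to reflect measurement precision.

4.8674 × 10^3 mm

61.62 mm + 62.729 mm = 124.349 mm; the sum is limited to 2 decimal places (5 s.f.).
Carrying full precision, 124.349 × 39.143 = 4867.392907 mm; 39.143 has 5 s.f., so the result keeps min(5, 5) = 5 s.f.
Rounded to 5 significant figures: 4.8674 × 10^3 mm.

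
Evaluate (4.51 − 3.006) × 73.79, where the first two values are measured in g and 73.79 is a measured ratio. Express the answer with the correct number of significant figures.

111 g

4.51 g − 3.006 g = 1.504 g; the difference is limited to 2 decimal places (3 s.f.).
Carrying full precision, 1.504 × 73.79 = 110.98016 g; 73.79 has 4 s.f., so the result keeps min(3, 4) = 3 s.f.
Rounded to 3 significant figures: 111 g.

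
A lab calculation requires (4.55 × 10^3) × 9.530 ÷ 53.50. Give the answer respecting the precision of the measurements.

8.10 × 10^2

(4.55 × 10^3) × 9.530 ÷ 53.50 = 810.495327103…
Multiplication/division keeps the fewest significant figures: 4.55 × 10^3 → 3 s.f., 9.530 → 4 s.f., 53.50 → 4 s.f.; limit is 3.
Rounded to 3 significant figures: 8.10 × 10^2.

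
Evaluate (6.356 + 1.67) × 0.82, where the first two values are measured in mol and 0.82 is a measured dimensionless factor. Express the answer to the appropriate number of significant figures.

6.356 mol + 1.67 mol = 8.026 mol; the sum is limited to 2 decimal places (3 s.f.).
Carrying full precision, 8.026 × 0.82 = 6.58132 mol; 0.82 has 2 s.f., so the result keeps min(3, 2) = 2 s.f.
Rounded to 2 significant figures: 6.6 mol.

6.6 mol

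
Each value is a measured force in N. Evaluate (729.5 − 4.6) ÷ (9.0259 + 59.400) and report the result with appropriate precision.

10.59

729.5 − 4.6 = 724.9, limited to 1 d.p. → 4 s.f.; 9.0259 + 59.400 = 68.4259, limited to 3 d.p. → 5 s.f.
Carrying full precision, 724.9 ÷ 68.4259 = 10.5939417677…; keep min(4, 5) = 4 s.f.
Rounded to 4 significant figures: 10.59.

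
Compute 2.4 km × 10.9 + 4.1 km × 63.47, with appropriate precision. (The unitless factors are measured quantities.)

2.9 × 10^2 km

2.4 × 10.9 = 26.16 → 26 km (2 s.f., last digit at the 10^0 place).
4.1 × 63.47 = 260.227 → 2.6 × 10^2 km (2 s.f., last digit at the 10^1 place).
Sum: 286.387 km; keep the coarser place, 10^1.
Result: 2.9 × 10^2 km.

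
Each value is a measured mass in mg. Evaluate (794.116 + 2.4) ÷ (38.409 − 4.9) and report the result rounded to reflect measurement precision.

794.116 + 2.4 = 796.516, limited to 1 d.p. → 4 s.f.; 38.409 − 4.9 = 33.509, limited to 1 d.p. → 3 s.f.
Carrying full precision, 796.516 ÷ 33.509 = 23.7702109881…; keep min(4, 3) = 3 s.f.
Rounded to 3 significant figures: 23.8.

23.8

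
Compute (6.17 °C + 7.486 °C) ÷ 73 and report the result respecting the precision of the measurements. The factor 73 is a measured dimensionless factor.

0.19 °C

6.17 °C + 7.486 °C = 13.656 °C; the sum is limited to 2 decimal places (4 s.f.).
Carrying full precision, 13.656 ÷ 73 = 0.187068493151… °C; 73 has 2 s.f., so the result keeps min(4, 2) = 2 s.f.
Rounded to 2 significant figures: 0.19 °C.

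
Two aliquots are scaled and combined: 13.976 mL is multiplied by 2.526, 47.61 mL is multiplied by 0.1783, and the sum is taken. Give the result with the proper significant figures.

43.79 mL

13.976 × 2.526 = 35.303376 → 35.30 mL (4 s.f., last digit at the 10^-2 place).
47.61 × 0.1783 = 8.488863 → 8.489 mL (4 s.f., last digit at the 10^-3 place).
Sum: 43.792239 mL; keep the coarser place, 10^-2.
Result: 43.79 mL.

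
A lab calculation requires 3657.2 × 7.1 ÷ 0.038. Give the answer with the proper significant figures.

6.8 × 10^5

3657.2 × 7.1 ÷ 0.038 = 683318.947368…
Multiplication/division keeps the fewest significant figures: 3657.2 → 5 s.f., 7.1 → 2 s.f., 0.038 → 2 s.f.; limit is 2.
Rounded to 2 significant figures: 6.8 × 10^5.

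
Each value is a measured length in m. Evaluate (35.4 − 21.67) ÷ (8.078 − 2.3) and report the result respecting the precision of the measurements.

35.4 − 21.67 = 13.73, limited to 1 d.p. → 3 s.f.; 8.078 − 2.3 = 5.778, limited to 1 d.p. → 2 s.f.
Carrying full precision, 13.73 ÷ 5.778 = 2.37625475943…; keep min(3, 2) = 2 s.f.
Rounded to 2 significant figures: 2.4.

2.4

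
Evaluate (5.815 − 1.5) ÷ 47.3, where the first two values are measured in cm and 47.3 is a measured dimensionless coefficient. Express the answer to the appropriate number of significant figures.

5.815 cm − 1.5 cm = 4.315 cm; the difference is limited to 1 decimal place (2 s.f.).
Carrying full precision, 4.315 ÷ 47.3 = 0.0912262156448… cm; 47.3 has 3 s.f., so the result keeps min(2, 3) = 2 s.f.
Rounded to 2 significant figures: 0.091 cm.

0.091 cm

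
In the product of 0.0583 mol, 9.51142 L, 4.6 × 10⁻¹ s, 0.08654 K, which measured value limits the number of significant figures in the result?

0.0583 mol → 3 s.f.; 9.51142 L → 6 s.f.; 4.6 × 10⁻¹ s → 2 s.f.; 0.08654 K → 4 s.f.
The fewest is 2 significant figures, from 4.6 × 10⁻¹ s.

4.6 × 10⁻¹ s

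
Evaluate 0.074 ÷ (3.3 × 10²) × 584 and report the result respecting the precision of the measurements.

0.13

0.074 ÷ (3.3 × 10²) × 584 = 0.130957575758…
Multiplication/division keeps the fewest significant figures: 0.074 → 2 s.f., 3.3 × 10² → 2 s.f., 584 → 3 s.f.; limit is 2.
Rounded to 2 significant figures: 0.13.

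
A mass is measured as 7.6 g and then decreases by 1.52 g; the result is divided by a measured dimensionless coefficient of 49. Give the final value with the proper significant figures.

7.6 g − 1.52 g = 6.08 g; the difference is limited to 1 decimal place (2 s.f.).
Carrying full precision, 6.08 ÷ 49 = 0.124081632653… g; 49 has 2 s.f., so the result keeps min(2, 2) = 2 s.f.
Rounded to 2 significant figures: 0.12 g.

0.12 g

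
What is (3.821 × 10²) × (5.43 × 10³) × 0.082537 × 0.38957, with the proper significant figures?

(3.821 × 10²) × (5.43 × 10³) × 0.082537 × 0.38957 = 66713.0892857…
Multiplication/division keeps the fewest significant figures: 3.821 × 10² → 4 s.f., 5.43 × 10³ → 3 s.f., 0.082537 → 5 s.f., 0.38957 → 5 s.f.; limit is 3.
Rounded to 3 significant figures: 6.67 × 10⁴.

6.67 × 10⁴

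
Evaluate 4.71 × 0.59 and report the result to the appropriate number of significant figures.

2.8

4.71 × 0.59 = 2.7789
Multiplication/division keeps the fewest significant figures: 4.71 → 3 s.f., 0.59 → 2 s.f.; limit is 2.
Rounded to 2 significant figures: 2.8.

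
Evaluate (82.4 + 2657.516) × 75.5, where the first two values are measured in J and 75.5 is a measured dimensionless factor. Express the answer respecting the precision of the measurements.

82.4 J + 2657.516 J = 2739.916 J; the sum is limited to 1 decimal place (5 s.f.).
Carrying full precision, 2739.916 × 75.5 = 206863.658 J; 75.5 has 3 s.f., so the result keeps min(5, 3) = 3 s.f.
Rounded to 3 significant figures: 2.07 × 10^5 J.

2.07 × 10^5 J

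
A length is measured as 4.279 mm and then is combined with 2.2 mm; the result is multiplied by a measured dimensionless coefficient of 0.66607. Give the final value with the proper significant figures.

4.3 mm

4.279 mm + 2.2 mm = 6.479 mm; the sum is limited to 1 decimal place (2 s.f.).
Carrying full precision, 6.479 × 0.66607 = 4.31546753 mm; 0.66607 has 5 s.f., so the result keeps min(2, 5) = 2 s.f.
Rounded to 2 significant figures: 4.3 mm.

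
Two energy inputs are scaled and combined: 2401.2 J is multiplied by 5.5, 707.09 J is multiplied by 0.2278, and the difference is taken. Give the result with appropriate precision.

2401.2 × 5.5 = 13206.6 → 1.3 × 10⁴ J (2 s.f., last digit at the 10^3 place).
707.09 × 0.2278 = 161.075102 → 161.1 J (4 s.f., last digit at the 10^-1 place).
Difference: 13045.524898 J; keep the coarser place, 10^3.
Result: 1.3 × 10⁴ J.

1.3 × 10⁴ J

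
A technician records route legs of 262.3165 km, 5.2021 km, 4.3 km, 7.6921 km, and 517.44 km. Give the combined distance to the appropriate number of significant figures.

7.970 × 10^2 km

262.3165 km + 5.2021 km + 4.3 km + 7.6921 km + 517.44 km = 796.9507 km.
Addition/subtraction keeps the fewest decimal places: 262.3165 → 4 decimal places, 5.2021 → 4 decimal places, 4.3 → 1 decimal place, 7.6921 → 4 decimal places, 517.44 → 2 decimal places; limit is 1.
Rounded to 1 decimal place: 7.970 × 10^2 km.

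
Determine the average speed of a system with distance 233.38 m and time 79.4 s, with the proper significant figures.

average speed = 233.38 m ÷ 79.4 s = 2.93929471033… m/s.
233.38 has 5 significant figures; 79.4 has 3.
Division/multiplication keeps the fewest: 3 significant figures.
Rounded: 2.94 m/s.

2.94 m/s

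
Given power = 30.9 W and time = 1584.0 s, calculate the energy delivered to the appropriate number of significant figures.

4.89 × 10⁴ J

energy delivered = 30.9 W × 1584.0 s = 48945.6 J.
30.9 has 3 significant figures; 1584.0 has 5.
Division/multiplication keeps the fewest: 3 significant figures.
Rounded: 4.89 × 10⁴ J.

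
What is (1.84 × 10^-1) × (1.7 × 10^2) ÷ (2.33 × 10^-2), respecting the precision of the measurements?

(1.84 × 10^-1) × (1.7 × 10^2) ÷ (2.33 × 10^-2) = 1342.48927039…
Multiplication/division keeps the fewest significant figures: 1.84 × 10^-1 → 3 s.f., 1.7 × 10^2 → 2 s.f., 2.33 × 10^-2 → 3 s.f.; limit is 2.
Rounded to 2 significant figures: 1.3 × 10^3.

1.3 × 10^3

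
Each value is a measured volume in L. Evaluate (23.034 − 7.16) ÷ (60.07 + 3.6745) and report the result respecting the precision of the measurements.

23.034 − 7.16 = 15.874, limited to 2 d.p. → 4 s.f.; 60.07 + 3.6745 = 63.7445, limited to 2 d.p. → 4 s.f.
Carrying full precision, 15.874 ÷ 63.7445 = 0.249025406113…; keep min(4, 4) = 4 s.f.
Rounded to 4 significant figures: 0.2490.

0.2490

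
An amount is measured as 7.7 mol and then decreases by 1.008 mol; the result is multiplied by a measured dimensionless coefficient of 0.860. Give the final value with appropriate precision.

7.7 mol − 1.008 mol = 6.692 mol; the difference is limited to 1 decimal place (2 s.f.).
Carrying full precision, 6.692 × 0.860 = 5.75512 mol; 0.860 has 3 s.f., so the result keeps min(2, 3) = 2 s.f.
Rounded to 2 significant figures: 5.8 mol.

5.8 mol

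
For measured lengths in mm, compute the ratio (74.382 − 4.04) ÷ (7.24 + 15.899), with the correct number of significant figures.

3.040

74.382 − 4.04 = 70.342, limited to 2 d.p. → 4 s.f.; 7.24 + 15.899 = 23.139, limited to 2 d.p. → 4 s.f.
Carrying full precision, 70.342 ÷ 23.139 = 3.03997579844…; keep min(4, 4) = 4 s.f.
Rounded to 4 significant figures: 3.040.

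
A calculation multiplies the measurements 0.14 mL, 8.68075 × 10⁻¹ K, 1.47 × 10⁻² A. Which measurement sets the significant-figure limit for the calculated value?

0.14 mL → 2 s.f.; 8.68075 × 10⁻¹ K → 6 s.f.; 1.47 × 10⁻² A → 3 s.f.
The fewest is 2 significant figures, from 0.14 mL.

0.14 mL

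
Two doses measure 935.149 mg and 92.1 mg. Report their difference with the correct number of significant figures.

843.0 mg

935.149 mg − 92.1 mg = 843.049 mg.
Addition/subtraction keeps the fewest decimal places: 935.149 → 3 decimal places, 92.1 → 1 decimal place; limit is 1.
Rounded to 1 decimal place: 843.0 mg.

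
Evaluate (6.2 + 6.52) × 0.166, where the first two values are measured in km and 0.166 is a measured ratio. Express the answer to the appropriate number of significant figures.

6.2 km + 6.52 km = 12.72 km; the sum is limited to 1 decimal place (3 s.f.).
Carrying full precision, 12.72 × 0.166 = 2.11152 km; 0.166 has 3 s.f., so the result keeps min(3, 3) = 3 s.f.
Rounded to 3 significant figures: 2.11 km.

2.11 km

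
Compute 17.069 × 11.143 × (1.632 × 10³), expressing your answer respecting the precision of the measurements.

17.069 × 11.143 × (1.632 × 10³) = 310406.182944
Multiplication/division keeps the fewest significant figures: 17.069 → 5 s.f., 11.143 → 5 s.f., 1.632 × 10³ → 4 s.f.; limit is 4.
Rounded to 4 significant figures: 3.104 × 10⁵.

3.104 × 10⁵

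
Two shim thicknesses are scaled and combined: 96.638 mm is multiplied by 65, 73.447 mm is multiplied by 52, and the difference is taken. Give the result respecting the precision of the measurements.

2.5 × 10^3 mm

96.638 × 65 = 6281.47 → 6.3 × 10^3 mm (2 s.f., last digit at the 10^2 place).
73.447 × 52 = 3819.244 → 3.8 × 10^3 mm (2 s.f., last digit at the 10^2 place).
Difference: 2462.226 mm; keep the coarser place, 10^2.
Result: 2.5 × 10^3 mm.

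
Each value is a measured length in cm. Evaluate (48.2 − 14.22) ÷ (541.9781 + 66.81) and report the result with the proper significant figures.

48.2 − 14.22 = 33.98, limited to 1 d.p. → 3 s.f.; 541.9781 + 66.81 = 608.7881, limited to 2 d.p. → 5 s.f.
Carrying full precision, 33.98 ÷ 608.7881 = 0.055815808489…; keep min(3, 5) = 3 s.f.
Rounded to 3 significant figures: 0.0558.

0.0558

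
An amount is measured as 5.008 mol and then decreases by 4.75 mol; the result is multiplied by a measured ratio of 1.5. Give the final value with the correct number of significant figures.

0.39 mol

5.008 mol − 4.75 mol = 0.258 mol; the difference is limited to 2 decimal places (2 s.f.).
Carrying full precision, 0.258 × 1.5 = 0.387 mol; 1.5 has 2 s.f., so the result keeps min(2, 2) = 2 s.f.
Rounded to 2 significant figures: 0.39 mol.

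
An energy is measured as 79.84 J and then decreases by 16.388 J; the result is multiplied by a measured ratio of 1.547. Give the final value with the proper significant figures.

79.84 J − 16.388 J = 63.452 J; the difference is limited to 2 decimal places (4 s.f.).
Carrying full precision, 63.452 × 1.547 = 98.160244 J; 1.547 has 4 s.f., so the result keeps min(4, 4) = 4 s.f.
Rounded to 4 significant figures: 98.16 J.

98.16 J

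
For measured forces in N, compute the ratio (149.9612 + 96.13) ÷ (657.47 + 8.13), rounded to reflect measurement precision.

0.36973

149.9612 + 96.13 = 246.0912, limited to 2 d.p. → 5 s.f.; 657.47 + 8.13 = 665.60, limited to 2 d.p. → 5 s.f.
Carrying full precision, 246.0912 ÷ 665.60 = 0.369728365385…; keep min(5, 5) = 5 s.f.
Rounded to 5 significant figures: 0.36973.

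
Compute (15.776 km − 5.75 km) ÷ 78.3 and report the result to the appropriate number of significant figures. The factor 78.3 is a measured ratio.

0.128 km

15.776 km − 5.75 km = 10.026 km; the difference is limited to 2 decimal places (4 s.f.).
Carrying full precision, 10.026 ÷ 78.3 = 0.128045977011… km; 78.3 has 3 s.f., so the result keeps min(4, 3) = 3 s.f.
Rounded to 3 significant figures: 0.128 km.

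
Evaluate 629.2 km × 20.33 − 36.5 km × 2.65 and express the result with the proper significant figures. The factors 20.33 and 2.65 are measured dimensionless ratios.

1.269 × 10⁴ km

629.2 × 20.33 = 12791.636 → 1.279 × 10⁴ km (4 s.f., last digit at the 10^1 place).
36.5 × 2.65 = 96.725 → 96.7 km (3 s.f., last digit at the 10^-1 place).
Difference: 12694.911 km; keep the coarser place, 10^1.
Result: 1.269 × 10⁴ km.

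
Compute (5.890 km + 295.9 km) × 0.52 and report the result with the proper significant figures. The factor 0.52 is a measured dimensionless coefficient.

1.6 × 10^2 km

5.890 km + 295.9 km = 301.790 km; the sum is limited to 1 decimal place (4 s.f.).
Carrying full precision, 301.790 × 0.52 = 156.9308 km; 0.52 has 2 s.f., so the result keeps min(4, 2) = 2 s.f.
Rounded to 2 significant figures: 1.6 × 10^2 km.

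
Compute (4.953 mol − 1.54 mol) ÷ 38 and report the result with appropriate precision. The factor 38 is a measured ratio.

0.090 mol

4.953 mol − 1.54 mol = 3.413 mol; the difference is limited to 2 decimal places (3 s.f.).
Carrying full precision, 3.413 ÷ 38 = 0.0898157894737… mol; 38 has 2 s.f., so the result keeps min(3, 2) = 2 s.f.
Rounded to 2 significant figures: 0.090 mol.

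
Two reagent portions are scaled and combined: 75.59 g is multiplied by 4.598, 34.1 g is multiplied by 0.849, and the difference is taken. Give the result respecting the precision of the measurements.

75.59 × 4.598 = 347.56282 → 347.6 g (4 s.f., last digit at the 10^-1 place).
34.1 × 0.849 = 28.9509 → 29.0 g (3 s.f., last digit at the 10^-1 place).
Difference: 318.61192 g; keep the coarser place, 10^-1.
Result: 318.6 g.

318.6 g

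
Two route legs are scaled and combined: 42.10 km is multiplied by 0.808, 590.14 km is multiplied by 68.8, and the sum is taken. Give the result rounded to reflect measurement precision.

42.10 × 0.808 = 34.0168 → 34.0 km (3 s.f., last digit at the 10^-1 place).
590.14 × 68.8 = 40601.632 → 4.06 × 10⁴ km (3 s.f., last digit at the 10^2 place).
Sum: 40635.6488 km; keep the coarser place, 10^2.
Result: 4.06 × 10⁴ km.

4.06 × 10⁴ km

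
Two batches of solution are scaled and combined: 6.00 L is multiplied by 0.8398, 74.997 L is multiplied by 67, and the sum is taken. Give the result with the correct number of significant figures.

5.0 × 10³ L

6.00 × 0.8398 = 5.0388 → 5.04 L (3 s.f., last digit at the 10^-2 place).
74.997 × 67 = 5024.799 → 5.0 × 10³ L (2 s.f., last digit at the 10^2 place).
Sum: 5029.8378 L; keep the coarser place, 10^2.
Result: 5.0 × 10³ L.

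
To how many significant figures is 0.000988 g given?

0.000988: leading zeros are not significant.

3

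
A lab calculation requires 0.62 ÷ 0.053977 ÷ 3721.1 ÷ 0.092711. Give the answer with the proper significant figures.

0.62 ÷ 0.053977 ÷ 3721.1 ÷ 0.092711 = 0.0332951012226…
Multiplication/division keeps the fewest significant figures: 0.62 → 2 s.f., 0.053977 → 5 s.f., 3721.1 → 5 s.f., 0.092711 → 5 s.f.; limit is 2.
Rounded to 2 significant figures: 0.033.

0.033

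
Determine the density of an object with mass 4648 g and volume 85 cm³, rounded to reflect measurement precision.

55 g/cm³

density = 4648 g ÷ 85 cm³ = 54.6823529412… g/cm³.
4648 has 4 significant figures; 85 has 2.
Division/multiplication keeps the fewest: 2 significant figures.
Rounded: 55 g/cm³.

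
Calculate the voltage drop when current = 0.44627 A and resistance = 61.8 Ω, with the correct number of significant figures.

voltage drop = 0.44627 A × 61.8 Ω = 27.579486 V.
0.44627 has 5 significant figures; 61.8 has 3.
Division/multiplication keeps the fewest: 3 significant figures.
Rounded: 27.6 V.

27.6 V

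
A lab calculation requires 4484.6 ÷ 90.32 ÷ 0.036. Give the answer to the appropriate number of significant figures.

1.4 × 10³

4484.6 ÷ 90.32 ÷ 0.036 = 1379.23186694…
Multiplication/division keeps the fewest significant figures: 4484.6 → 5 s.f., 90.32 → 4 s.f., 0.036 → 2 s.f.; limit is 2.
Rounded to 2 significant figures: 1.4 × 10³.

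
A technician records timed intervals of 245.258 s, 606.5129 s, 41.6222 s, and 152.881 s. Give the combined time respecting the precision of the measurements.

245.258 s + 606.5129 s + 41.6222 s + 152.881 s = 1046.2741 s.
Addition/subtraction keeps the fewest decimal places: 245.258 → 3 decimal places, 606.5129 → 4 decimal places, 41.6222 → 4 decimal places, 152.881 → 3 decimal places; limit is 3.
Rounded to 3 decimal places: 1046.274 s.

1046.274 s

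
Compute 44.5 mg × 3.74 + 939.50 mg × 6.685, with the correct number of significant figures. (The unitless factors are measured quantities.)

44.5 × 3.74 = 166.43 → 166 mg (3 s.f., last digit at the 10^0 place).
939.50 × 6.685 = 6280.5575 → 6281 mg (4 s.f., last digit at the 10^0 place).
Sum: 6446.9875 mg; keep the coarser place, 10^0.
Result: 6447 mg.

6447 mg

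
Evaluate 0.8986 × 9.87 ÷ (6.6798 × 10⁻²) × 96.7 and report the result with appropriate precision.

0.8986 × 9.87 ÷ (6.6798 × 10⁻²) × 96.7 = 12839.4547651…
Multiplication/division keeps the fewest significant figures: 0.8986 → 4 s.f., 9.87 → 3 s.f., 6.6798 × 10⁻² → 5 s.f., 96.7 → 3 s.f.; limit is 3.
Rounded to 3 significant figures: 1.28 × 10⁴.

1.28 × 10⁴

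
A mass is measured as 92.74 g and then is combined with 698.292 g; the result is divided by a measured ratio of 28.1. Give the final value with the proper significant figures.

92.74 g + 698.292 g = 791.032 g; the sum is limited to 2 decimal places (5 s.f.).
Carrying full precision, 791.032 ÷ 28.1 = 28.1506049822… g; 28.1 has 3 s.f., so the result keeps min(5, 3) = 3 s.f.
Rounded to 3 significant figures: 28.2 g.

28.2 g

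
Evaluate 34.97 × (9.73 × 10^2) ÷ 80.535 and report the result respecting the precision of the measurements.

34.97 × (9.73 × 10^2) ÷ 80.535 = 422.497175141…
Multiplication/division keeps the fewest significant figures: 34.97 → 4 s.f., 9.73 × 10^2 → 3 s.f., 80.535 → 5 s.f.; limit is 3.
Rounded to 3 significant figures: 422.

422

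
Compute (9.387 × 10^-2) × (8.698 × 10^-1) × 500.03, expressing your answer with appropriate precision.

(9.387 × 10^-2) × (8.698 × 10^-1) × 500.03 = 40.8265124438…
Multiplication/division keeps the fewest significant figures: 9.387 × 10^-2 → 4 s.f., 8.698 × 10^-1 → 4 s.f., 500.03 → 5 s.f.; limit is 4.
Rounded to 4 significant figures: 40.83.

40.83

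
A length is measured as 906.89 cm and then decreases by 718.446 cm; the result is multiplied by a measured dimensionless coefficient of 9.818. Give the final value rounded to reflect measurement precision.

906.89 cm − 718.446 cm = 188.444 cm; the difference is limited to 2 decimal places (5 s.f.).
Carrying full precision, 188.444 × 9.818 = 1850.143192 cm; 9.818 has 4 s.f., so the result keeps min(5, 4) = 4 s.f.
Rounded to 4 significant figures: 1.850 × 10³ cm.

1.850 × 10³ cm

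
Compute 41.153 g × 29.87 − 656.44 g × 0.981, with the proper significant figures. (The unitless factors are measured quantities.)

5.85 × 10² g

41.153 × 29.87 = 1229.24011 → 1229 g (4 s.f., last digit at the 10^0 place).
656.44 × 0.981 = 643.96764 → 644 g (3 s.f., last digit at the 10^0 place).
Difference: 585.27247 g; keep the coarser place, 10^0.
Result: 5.85 × 10² g.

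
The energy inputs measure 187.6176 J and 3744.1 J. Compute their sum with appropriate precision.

187.6176 J + 3744.1 J = 3931.7176 J.
Addition/subtraction keeps the fewest decimal places: 187.6176 → 4 decimal places, 3744.1 → 1 decimal place; limit is 1.
Rounded to 1 decimal place: 3931.7 J.

3931.7 J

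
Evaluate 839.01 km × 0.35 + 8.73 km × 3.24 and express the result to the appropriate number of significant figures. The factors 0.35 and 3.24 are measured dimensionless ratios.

3.2 × 10² km

839.01 × 0.35 = 293.6535 → 2.9 × 10² km (2 s.f., last digit at the 10^1 place).
8.73 × 3.24 = 28.2852 → 28.3 km (3 s.f., last digit at the 10^-1 place).
Sum: 321.9387 km; keep the coarser place, 10^1.
Result: 3.2 × 10² km.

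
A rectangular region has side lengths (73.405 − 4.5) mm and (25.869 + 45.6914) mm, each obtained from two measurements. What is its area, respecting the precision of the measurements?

73.405 − 4.5 = 68.905, limited to 1 d.p. → 3 s.f.; 25.869 + 45.6914 = 71.5604, limited to 3 d.p. → 5 s.f.
Carrying full precision, 68.905 × 71.5604 = 4930.869362; keep min(3, 5) = 3 s.f.
Rounded to 3 significant figures: 4.93 × 10^3 mm².

4.93 × 10^3 mm²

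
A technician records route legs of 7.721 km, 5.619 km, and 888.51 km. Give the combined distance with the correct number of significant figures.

7.721 km + 5.619 km + 888.51 km = 901.850 km.
Addition/subtraction keeps the fewest decimal places: 7.721 → 3 decimal places, 5.619 → 3 decimal places, 888.51 → 2 decimal places; limit is 2.
Rounded to 2 decimal places: 901.85 km.

901.85 km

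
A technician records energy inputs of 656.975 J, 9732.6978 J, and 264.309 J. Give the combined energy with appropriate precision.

10653.982 J

656.975 J + 9732.6978 J + 264.309 J = 10653.9818 J.
Addition/subtraction keeps the fewest decimal places: 656.975 → 3 decimal places, 9732.6978 → 4 decimal places, 264.309 → 3 decimal places; limit is 3.
Rounded to 3 decimal places: 10653.982 J.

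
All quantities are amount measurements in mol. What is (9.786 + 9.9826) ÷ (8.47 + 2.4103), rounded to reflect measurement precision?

1.817

9.786 + 9.9826 = 19.7686, limited to 3 d.p. → 5 s.f.; 8.47 + 2.4103 = 10.8803, limited to 2 d.p. → 4 s.f.
Carrying full precision, 19.7686 ÷ 10.8803 = 1.81691681296…; keep min(5, 4) = 4 s.f.
Rounded to 4 significant figures: 1.817.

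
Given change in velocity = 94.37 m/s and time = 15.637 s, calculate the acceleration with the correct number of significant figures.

6.035 m/s²

acceleration = 94.37 m/s ÷ 15.637 s = 6.03504508537… m/s².
94.37 has 4 significant figures; 15.637 has 5.
Division/multiplication keeps the fewest: 4 significant figures.
Rounded: 6.035 m/s².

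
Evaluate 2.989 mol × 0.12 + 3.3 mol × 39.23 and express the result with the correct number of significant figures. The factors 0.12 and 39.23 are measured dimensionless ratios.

1.3 × 10^2 mol

2.989 × 0.12 = 0.35868 → 0.36 mol (2 s.f., last digit at the 10^-2 place).
3.3 × 39.23 = 129.459 → 1.3 × 10^2 mol (2 s.f., last digit at the 10^1 place).
Sum: 129.81768 mol; keep the coarser place, 10^1.
Result: 1.3 × 10^2 mol.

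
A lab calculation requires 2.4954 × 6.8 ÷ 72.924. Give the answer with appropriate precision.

0.23

2.4954 × 6.8 ÷ 72.924 = 0.232690472273…
Multiplication/division keeps the fewest significant figures: 2.4954 → 5 s.f., 6.8 → 2 s.f., 72.924 → 5 s.f.; limit is 2.
Rounded to 2 significant figures: 0.23.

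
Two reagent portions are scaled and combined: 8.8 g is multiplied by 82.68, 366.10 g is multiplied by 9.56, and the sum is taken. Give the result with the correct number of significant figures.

4.23 × 10³ g

8.8 × 82.68 = 727.584 → 7.3 × 10² g (2 s.f., last digit at the 10^1 place).
366.10 × 9.56 = 3499.916 → 3.50 × 10³ g (3 s.f., last digit at the 10^1 place).
Sum: 4227.5 g; keep the coarser place, 10^1.
Result: 4.23 × 10³ g.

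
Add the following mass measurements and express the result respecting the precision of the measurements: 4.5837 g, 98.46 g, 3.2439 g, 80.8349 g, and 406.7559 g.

593.88 g

4.5837 g + 98.46 g + 3.2439 g + 80.8349 g + 406.7559 g = 593.8784 g.
Addition/subtraction keeps the fewest decimal places: 4.5837 → 4 decimal places, 98.46 → 2 decimal places, 3.2439 → 4 decimal places, 80.8349 → 4 decimal places, 406.7559 → 4 decimal places; limit is 2.
Rounded to 2 decimal places: 593.88 g.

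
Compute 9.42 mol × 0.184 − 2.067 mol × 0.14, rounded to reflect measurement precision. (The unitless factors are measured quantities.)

9.42 × 0.184 = 1.73328 → 1.73 mol (3 s.f., last digit at the 10^-2 place).
2.067 × 0.14 = 0.28938 → 2.9 × 10⁻¹ mol (2 s.f., last digit at the 10^-2 place).
Difference: 1.4439 mol; keep the coarser place, 10^-2.
Result: 1.44 mol.

1.44 mol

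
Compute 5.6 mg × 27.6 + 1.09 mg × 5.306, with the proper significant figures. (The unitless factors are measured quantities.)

5.6 × 27.6 = 154.56 → 1.5 × 10² mg (2 s.f., last digit at the 10^1 place).
1.09 × 5.306 = 5.78354 → 5.78 mg (3 s.f., last digit at the 10^-2 place).
Sum: 160.34354 mg; keep the coarser place, 10^1.
Result: 1.6 × 10² mg.

1.6 × 10² mg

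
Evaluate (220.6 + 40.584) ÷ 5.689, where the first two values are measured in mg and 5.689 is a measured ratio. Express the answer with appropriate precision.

45.91 mg

220.6 mg + 40.584 mg = 261.184 mg; the sum is limited to 1 decimal place (4 s.f.).
Carrying full precision, 261.184 ÷ 5.689 = 45.9103533134… mg; 5.689 has 4 s.f., so the result keeps min(4, 4) = 4 s.f.
Rounded to 4 significant figures: 45.91 mg.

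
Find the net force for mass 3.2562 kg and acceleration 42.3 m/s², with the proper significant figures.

138 N

net force = 3.2562 kg × 42.3 m/s² = 137.73726 N.
3.2562 has 5 significant figures; 42.3 has 3.
Division/multiplication keeps the fewest: 3 significant figures.
Rounded: 138 N.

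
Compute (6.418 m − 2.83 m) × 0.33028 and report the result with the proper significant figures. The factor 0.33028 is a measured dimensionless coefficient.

6.418 m − 2.83 m = 3.588 m; the difference is limited to 2 decimal places (3 s.f.).
Carrying full precision, 3.588 × 0.33028 = 1.18504464 m; 0.33028 has 5 s.f., so the result keeps min(3, 5) = 3 s.f.
Rounded to 3 significant figures: 1.19 m.

1.19 m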